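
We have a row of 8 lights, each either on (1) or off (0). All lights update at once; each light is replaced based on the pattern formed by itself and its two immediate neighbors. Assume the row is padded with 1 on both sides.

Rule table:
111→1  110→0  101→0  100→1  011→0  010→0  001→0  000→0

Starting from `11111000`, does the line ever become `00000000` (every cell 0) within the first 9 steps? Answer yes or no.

no

11110100
11100010
11010000
10001000
01000100
00100010
10010000
01001000
00100100
step 9 is 00100100, still not uniform 0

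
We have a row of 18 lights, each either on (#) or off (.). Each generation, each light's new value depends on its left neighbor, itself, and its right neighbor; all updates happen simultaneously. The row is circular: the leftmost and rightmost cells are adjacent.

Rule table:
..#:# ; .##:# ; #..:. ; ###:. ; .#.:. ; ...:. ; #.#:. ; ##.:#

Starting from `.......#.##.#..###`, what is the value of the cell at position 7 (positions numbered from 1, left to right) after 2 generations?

......#..##...##.#
.....#..###..###..
position 7 holds .

.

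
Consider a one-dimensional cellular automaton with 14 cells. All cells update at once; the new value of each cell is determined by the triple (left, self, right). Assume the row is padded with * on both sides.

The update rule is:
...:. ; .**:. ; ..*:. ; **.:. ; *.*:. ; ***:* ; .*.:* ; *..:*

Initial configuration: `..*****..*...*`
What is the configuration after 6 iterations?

iteration 1: *..***.*.**...
iteration 2: .*..*..*...*..
iteration 3: .**.**.**..**.
iteration 4: .........*....
iteration 5: *........**...
iteration 6: .*.........*..

.*.........*..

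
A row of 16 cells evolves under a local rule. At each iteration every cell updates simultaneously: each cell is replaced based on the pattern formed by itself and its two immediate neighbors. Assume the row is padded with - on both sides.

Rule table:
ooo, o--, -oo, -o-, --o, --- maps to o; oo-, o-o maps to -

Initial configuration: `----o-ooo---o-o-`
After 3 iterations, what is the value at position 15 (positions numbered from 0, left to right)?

ooooo-oo-oooo-oo
oooo--o--ooo--o-
ooo-ooooooo-oooo
position 15 holds o

o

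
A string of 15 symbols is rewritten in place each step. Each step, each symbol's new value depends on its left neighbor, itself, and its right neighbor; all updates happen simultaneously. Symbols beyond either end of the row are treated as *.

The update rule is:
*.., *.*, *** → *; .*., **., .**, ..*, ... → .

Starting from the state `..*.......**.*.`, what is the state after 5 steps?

step 1: *..*........*.*
step 2: .*..*........*.
step 3: *.*..*........*
step 4: .*.*..*........
step 5: *.*.*..*.......

*.*.*..*.......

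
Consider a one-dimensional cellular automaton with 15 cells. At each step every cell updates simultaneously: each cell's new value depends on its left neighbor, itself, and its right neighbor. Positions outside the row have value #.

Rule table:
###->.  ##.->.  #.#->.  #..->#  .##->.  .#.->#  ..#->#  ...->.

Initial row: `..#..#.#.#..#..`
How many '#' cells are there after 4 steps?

4

######.#.######
.......#.......
#.....###.....#
.#...#...#...#.
count of #: 4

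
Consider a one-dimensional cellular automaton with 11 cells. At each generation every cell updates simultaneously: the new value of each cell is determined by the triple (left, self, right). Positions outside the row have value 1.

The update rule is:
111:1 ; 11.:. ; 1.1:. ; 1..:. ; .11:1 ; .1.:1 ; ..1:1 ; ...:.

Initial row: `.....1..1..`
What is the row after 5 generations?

.1..11..111

generation 1: ....11.11.1
generation 2: ...11..1..1
generation 3: ..11..11.11
generation 4: .11..11..11
generation 5: .1..11..111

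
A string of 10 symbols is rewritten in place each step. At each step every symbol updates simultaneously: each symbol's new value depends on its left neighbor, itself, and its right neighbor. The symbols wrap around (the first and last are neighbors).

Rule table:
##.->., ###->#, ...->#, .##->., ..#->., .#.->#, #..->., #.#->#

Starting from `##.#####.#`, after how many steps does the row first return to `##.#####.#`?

#.#.###.#.
####.#.###
###.###.##
##.#.#.#.#
#.#######.
##.#####.#

6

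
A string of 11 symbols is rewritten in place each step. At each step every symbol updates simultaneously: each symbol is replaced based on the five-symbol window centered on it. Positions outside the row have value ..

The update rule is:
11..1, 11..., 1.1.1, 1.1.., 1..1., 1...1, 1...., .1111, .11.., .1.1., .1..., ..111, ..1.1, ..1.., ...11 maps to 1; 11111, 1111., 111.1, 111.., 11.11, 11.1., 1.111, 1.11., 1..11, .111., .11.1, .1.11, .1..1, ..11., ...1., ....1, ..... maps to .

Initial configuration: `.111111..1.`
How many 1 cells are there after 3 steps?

111....1111
1..11.111..
1........11
count of 1: 3

3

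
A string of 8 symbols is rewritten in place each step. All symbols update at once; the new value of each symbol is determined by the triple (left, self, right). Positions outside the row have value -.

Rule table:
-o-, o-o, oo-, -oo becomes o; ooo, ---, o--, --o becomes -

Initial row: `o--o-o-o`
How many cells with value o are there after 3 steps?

step 1: o--ooooo
step 2: o--o---o
step 3: o--o---o
count of o: 3

3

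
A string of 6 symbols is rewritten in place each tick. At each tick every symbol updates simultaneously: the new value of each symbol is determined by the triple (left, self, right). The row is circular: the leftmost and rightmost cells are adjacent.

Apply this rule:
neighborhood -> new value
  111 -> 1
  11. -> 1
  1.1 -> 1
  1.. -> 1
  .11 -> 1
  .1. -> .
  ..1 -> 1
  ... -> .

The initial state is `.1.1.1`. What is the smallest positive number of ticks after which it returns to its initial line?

1.1.1.
.1.1.1

2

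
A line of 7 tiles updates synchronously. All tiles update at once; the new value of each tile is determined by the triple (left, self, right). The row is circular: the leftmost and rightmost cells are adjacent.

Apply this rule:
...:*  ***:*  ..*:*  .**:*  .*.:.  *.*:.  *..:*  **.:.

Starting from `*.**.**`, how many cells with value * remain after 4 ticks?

5

tick 1: ..*..**
tick 2: **.***.
tick 3: *..**..
tick 4: .***.**
count of *: 5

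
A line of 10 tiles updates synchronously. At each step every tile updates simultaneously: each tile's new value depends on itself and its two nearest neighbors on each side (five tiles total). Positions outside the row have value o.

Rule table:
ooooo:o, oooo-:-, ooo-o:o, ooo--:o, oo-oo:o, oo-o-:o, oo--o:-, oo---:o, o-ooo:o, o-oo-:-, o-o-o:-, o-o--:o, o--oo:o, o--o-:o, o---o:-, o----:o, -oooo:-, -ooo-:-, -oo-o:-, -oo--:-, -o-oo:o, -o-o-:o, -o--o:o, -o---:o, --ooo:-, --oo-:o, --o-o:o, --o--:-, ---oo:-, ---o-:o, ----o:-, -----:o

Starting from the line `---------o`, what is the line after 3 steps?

ooo-oo---o

ooooooo---
ooooo-oo--
ooo-oo---o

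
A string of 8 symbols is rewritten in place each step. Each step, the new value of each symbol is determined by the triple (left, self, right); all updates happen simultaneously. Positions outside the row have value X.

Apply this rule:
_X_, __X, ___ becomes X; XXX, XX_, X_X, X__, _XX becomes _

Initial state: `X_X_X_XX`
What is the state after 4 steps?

_XXXX_XX

__X_X___
_XX_X_XX
____X___
_XXXX_XX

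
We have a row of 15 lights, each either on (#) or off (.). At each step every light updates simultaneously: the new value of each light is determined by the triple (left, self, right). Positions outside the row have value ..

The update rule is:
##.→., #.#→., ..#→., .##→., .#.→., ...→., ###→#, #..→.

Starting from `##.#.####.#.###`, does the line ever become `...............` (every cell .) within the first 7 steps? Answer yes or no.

yes

......##.....#.
...............
all cells are . at step 2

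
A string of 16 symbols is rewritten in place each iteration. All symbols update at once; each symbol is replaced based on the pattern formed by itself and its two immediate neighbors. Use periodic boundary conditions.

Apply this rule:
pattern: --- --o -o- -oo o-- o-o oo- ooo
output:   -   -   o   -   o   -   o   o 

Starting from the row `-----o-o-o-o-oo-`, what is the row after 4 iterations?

iteration 1: -----o-o-o-o--oo
iteration 2: o----o-o-o-oo--o
iteration 3: oo---o-o-o--oo--
iteration 4: -oo--o-o-oo--oo-

-oo--o-o-oo--oo-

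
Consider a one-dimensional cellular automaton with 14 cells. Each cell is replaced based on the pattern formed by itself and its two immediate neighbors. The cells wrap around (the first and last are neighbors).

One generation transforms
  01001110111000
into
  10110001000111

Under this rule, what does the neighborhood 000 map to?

At position 12 the neighborhood is 000; the next row has 1 there.

1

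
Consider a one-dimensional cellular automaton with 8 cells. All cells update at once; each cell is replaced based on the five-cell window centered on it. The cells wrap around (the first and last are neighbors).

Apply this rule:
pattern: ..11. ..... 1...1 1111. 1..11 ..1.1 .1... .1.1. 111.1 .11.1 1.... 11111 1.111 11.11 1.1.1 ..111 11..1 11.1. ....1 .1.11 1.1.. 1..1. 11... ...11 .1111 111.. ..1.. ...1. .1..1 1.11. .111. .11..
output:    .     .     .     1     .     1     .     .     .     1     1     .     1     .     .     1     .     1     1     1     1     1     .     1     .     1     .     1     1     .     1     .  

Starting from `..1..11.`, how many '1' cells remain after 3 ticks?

4

.1.1....
11.1.1.1
1.1...11
count of 1: 4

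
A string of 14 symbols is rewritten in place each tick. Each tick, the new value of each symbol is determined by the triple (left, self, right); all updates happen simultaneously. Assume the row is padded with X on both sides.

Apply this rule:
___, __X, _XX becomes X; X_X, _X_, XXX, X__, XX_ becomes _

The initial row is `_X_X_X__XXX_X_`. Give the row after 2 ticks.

tick 1: _______XX_____
tick 2: _XXXXXXX__XXXX

_XXXXXXX__XXXX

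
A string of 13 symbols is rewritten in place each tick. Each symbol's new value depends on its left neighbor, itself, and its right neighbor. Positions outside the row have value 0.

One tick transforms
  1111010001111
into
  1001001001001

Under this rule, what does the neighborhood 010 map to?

At position 5 the neighborhood is 010; the next row has 0 there.

0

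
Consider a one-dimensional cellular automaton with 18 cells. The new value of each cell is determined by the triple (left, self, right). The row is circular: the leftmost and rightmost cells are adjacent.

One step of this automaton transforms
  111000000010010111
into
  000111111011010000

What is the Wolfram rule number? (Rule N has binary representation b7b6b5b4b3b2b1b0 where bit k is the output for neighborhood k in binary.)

21

position 0: 111 → 0  (bit 7 = 0)
position 2: 110 → 0  (bit 6 = 0)
position 14: 101 → 0  (bit 5 = 0)
position 3: 100 → 1  (bit 4 = 1)
position 15: 011 → 0  (bit 3 = 0)
position 10: 010 → 1  (bit 2 = 1)
position 9: 001 → 0  (bit 1 = 0)
position 4: 000 → 1  (bit 0 = 1)
bits b7..b0 = 00010101 = 21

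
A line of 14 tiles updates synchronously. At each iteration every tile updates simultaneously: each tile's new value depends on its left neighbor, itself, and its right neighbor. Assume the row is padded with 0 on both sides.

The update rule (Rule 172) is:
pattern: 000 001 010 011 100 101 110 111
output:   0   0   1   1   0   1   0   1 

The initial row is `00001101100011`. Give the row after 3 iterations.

00001011000010
00001110000010
00001100000010

00001100000010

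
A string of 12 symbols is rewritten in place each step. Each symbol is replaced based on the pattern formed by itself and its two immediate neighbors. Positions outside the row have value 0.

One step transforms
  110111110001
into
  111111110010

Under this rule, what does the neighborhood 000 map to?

At position 9 the neighborhood is 000; the next row has 0 there.

0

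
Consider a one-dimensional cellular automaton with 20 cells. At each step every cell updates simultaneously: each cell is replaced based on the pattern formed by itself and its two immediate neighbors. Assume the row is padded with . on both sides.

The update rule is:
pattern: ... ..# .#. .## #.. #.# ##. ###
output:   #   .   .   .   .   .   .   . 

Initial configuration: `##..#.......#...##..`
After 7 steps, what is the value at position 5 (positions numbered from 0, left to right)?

......#####...#....#
#####.......#...##..
......#####...#....#  (repeats step 1; period 2)
step 7: ......#####...#....#
position 5 holds .

.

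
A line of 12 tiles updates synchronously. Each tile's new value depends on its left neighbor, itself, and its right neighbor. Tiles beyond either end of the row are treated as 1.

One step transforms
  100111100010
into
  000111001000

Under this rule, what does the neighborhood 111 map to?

1

At position 4 the neighborhood is 111; the next row has 1 there.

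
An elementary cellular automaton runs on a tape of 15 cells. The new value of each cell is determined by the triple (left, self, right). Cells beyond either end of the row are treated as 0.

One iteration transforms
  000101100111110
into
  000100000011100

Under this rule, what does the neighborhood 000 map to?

0

At position 0 the neighborhood is 000; the next row has 0 there.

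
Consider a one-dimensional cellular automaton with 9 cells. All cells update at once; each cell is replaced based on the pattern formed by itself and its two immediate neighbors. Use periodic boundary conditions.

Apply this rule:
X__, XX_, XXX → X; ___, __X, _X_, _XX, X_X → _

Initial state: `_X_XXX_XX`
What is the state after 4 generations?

__X____XX

generation 1: ____XX__X
generation 2: X____XX__
generation 3: _X____XX_
generation 4: __X____XX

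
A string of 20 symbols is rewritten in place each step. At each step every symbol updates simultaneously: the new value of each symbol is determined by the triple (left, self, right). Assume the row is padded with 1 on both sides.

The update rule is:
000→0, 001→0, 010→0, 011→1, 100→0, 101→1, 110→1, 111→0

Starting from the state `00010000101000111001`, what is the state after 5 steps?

00000000000000000001

00000000010000101001
00000000000000010001
00000000000000000001
00000000000000000001  (fixed point — unchanged through step 5)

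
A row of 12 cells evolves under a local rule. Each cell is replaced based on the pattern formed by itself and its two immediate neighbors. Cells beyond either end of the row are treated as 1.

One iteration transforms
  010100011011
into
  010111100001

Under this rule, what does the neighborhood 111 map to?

1

At position 11 the neighborhood is 111; the next row has 1 there.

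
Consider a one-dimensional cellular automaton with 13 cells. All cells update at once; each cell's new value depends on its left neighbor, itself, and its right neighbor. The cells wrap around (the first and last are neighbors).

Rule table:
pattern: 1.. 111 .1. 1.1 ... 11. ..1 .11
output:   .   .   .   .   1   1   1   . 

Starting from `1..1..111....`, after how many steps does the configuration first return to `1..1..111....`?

..1..1..1.111
.1..1..1....1
...1..1..111.
111..1..1..1.
..1.1..1..1..
11....1..1..1
.1.111..1..1.
1....1.1..1..
..111....1..1
.1..1.111..1.
1..1....1.1..
..1..111....1
.1..1..1.111.
1..1..1....1.
..1..1..111..
11..1..1..1.1
.1.1..1..1...
1....1..1..11
1.111..1..1..
....1.1..1..1
.111....1..1.
1..1.111..1..
..1....1.1..1
.1..111....1.
1..1..1.111..
..1..1....1.1
.1..1..111...
1..1..1..1.11
1.1..1..1....
....1..1..111
.111..1..1..1
...1.1..1..1.
111....1..1..
..1.111..1..1
.1....1.1..1.
1..111....1..
..1..1.111..1
.1..1....1.1.
1..1..111....

39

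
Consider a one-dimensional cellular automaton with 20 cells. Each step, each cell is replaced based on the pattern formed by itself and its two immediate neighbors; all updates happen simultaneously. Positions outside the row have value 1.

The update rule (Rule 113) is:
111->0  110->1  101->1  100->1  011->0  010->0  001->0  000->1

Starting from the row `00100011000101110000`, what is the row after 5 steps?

10011001110010011110
11001100011001000011
01100111001100111000
10110001100110001110
11011100110011100011

11011100110011100011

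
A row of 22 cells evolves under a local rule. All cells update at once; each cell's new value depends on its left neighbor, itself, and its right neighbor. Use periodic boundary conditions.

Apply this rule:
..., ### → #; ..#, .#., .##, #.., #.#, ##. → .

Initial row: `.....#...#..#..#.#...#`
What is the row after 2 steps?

step 1: .###...#...........#..
step 2: ..#..#...#########...#

..#..#...#########...#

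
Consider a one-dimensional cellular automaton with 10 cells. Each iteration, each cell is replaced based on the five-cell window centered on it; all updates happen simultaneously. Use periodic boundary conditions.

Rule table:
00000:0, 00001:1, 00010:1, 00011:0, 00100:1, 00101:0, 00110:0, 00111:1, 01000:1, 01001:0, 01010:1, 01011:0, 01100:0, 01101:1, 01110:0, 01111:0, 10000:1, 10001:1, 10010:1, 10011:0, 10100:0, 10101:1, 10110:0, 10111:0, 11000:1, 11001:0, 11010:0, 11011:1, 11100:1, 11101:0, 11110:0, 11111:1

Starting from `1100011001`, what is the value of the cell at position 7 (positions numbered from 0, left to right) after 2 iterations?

1

0111000001
0001110110
position 7 holds 1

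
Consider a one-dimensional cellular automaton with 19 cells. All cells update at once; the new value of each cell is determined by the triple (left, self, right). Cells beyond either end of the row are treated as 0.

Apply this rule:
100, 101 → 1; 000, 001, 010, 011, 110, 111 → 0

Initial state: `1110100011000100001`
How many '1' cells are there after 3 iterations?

4

iteration 1: 0001010000100010000
iteration 2: 0000101000010001000
iteration 3: 0000010100001000100
count of 1: 4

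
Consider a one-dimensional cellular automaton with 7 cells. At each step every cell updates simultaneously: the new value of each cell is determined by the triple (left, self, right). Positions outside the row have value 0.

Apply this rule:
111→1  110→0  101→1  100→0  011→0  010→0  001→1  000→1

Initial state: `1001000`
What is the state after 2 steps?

0010011
1100100

1100100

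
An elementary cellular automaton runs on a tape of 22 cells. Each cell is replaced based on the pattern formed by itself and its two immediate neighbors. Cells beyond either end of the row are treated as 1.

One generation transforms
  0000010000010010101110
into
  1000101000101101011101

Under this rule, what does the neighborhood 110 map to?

At position 20 the neighborhood is 110; the next row has 0 there.

0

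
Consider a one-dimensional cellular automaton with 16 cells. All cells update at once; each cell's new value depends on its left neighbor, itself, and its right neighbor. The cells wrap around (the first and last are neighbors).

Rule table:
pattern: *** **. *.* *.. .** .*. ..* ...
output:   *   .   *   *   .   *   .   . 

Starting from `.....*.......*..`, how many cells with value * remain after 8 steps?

.....**......**.
.......*.......*
*......**......*
.*.......*......
.**......**.....
...*.......*....
...**......**...
.....*.......*..
count of *: 2

2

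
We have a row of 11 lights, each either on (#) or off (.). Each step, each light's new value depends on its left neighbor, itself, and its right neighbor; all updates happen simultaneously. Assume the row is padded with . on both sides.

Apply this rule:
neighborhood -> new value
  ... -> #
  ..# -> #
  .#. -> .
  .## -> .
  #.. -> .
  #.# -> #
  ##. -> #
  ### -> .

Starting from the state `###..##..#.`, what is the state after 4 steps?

#.##.#..#..

step 1: ..#.#.#.#..
step 2: ##.#.#.#..#
step 3: .##.#.#..#.
step 4: #.##.#..#..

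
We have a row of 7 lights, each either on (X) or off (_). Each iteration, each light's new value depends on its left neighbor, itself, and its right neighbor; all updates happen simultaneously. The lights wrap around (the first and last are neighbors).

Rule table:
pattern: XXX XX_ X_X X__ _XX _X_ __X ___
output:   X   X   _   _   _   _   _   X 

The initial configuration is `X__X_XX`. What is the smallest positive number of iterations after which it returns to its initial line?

iteration 1: X_____X
iteration 2: X_XXX__
iteration 3: ___XX__
iteration 4: XX__X_X
iteration 5: XX_____
iteration 6: _X_XXX_
iteration 7: ____XX_
iteration 8: XXX__X_
iteration 9: _XX____
iteration 10: __X_XXX
iteration 11: _____XX
iteration 12: _XXX__X
iteration 13: __XX___
iteration 14: X__X_XX

14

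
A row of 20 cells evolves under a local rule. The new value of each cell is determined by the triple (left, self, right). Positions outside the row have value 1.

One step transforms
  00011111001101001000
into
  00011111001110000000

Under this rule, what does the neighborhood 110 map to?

1

At position 7 the neighborhood is 110; the next row has 1 there.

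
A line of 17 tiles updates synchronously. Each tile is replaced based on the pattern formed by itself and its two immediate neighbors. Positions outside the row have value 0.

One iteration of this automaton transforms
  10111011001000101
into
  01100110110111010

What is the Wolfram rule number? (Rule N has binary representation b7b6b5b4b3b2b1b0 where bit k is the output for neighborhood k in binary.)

59

position 3: 111 → 0  (bit 7 = 0)
position 4: 110 → 0  (bit 6 = 0)
position 1: 101 → 1  (bit 5 = 1)
position 8: 100 → 1  (bit 4 = 1)
position 2: 011 → 1  (bit 3 = 1)
position 0: 010 → 0  (bit 2 = 0)
position 9: 001 → 1  (bit 1 = 1)
position 12: 000 → 1  (bit 0 = 1)
bits b7..b0 = 00111011 = 59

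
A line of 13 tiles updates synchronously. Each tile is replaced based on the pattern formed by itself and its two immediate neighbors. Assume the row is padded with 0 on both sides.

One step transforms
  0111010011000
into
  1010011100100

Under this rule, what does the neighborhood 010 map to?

At position 5 the neighborhood is 010; the next row has 1 there.

1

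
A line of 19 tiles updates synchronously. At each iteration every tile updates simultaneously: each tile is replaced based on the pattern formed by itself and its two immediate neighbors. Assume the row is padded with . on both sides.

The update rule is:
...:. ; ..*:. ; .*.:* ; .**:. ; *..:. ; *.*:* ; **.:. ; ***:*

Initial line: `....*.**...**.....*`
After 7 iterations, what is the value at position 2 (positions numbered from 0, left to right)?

.

iteration 1: ....**............*
iteration 2: ..................*
iteration 3: ..................*  (fixed point — unchanged through iteration 7)
position 2 holds .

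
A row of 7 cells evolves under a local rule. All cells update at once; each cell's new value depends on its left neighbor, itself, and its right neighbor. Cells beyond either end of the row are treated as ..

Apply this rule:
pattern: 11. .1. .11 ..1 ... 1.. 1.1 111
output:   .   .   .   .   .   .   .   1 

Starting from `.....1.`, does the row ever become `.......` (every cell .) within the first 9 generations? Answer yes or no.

yes

generation 1: .......
all cells are . at generation 1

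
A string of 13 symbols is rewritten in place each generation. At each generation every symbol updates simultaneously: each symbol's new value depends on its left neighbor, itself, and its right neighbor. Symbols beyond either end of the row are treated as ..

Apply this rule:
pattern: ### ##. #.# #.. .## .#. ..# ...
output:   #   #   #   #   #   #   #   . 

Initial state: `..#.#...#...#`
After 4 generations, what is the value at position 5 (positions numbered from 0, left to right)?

#

generation 1: .#####.###.##
generation 2: #############
generation 3: #############  (fixed point — unchanged through generation 4)
position 5 holds #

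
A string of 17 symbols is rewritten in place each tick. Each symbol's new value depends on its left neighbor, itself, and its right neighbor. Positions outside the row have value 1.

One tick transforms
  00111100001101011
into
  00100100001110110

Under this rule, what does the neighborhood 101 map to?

1

At position 12 the neighborhood is 101; the next row has 1 there.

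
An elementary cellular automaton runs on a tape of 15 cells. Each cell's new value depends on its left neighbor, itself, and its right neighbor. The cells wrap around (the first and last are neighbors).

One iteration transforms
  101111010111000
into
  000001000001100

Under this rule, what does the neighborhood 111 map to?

0

At position 3 the neighborhood is 111; the next row has 0 there.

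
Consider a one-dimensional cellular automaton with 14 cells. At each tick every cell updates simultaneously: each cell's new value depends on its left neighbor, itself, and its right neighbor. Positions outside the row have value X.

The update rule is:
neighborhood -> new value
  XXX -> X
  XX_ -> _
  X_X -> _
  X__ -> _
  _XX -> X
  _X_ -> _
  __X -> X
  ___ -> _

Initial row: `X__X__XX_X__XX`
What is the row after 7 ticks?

__X__XX____XXX
_X__XX____XXXX
___XX____XXXXX
__XX____XXXXXX
_XX____XXXXXXX
_X____XXXXXXXX
_____XXXXXXXXX

_____XXXXXXXXX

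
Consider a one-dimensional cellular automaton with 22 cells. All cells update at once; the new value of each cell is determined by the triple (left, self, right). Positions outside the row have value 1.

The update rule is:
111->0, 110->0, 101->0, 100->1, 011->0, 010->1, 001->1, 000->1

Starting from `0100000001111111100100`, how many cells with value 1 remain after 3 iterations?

14

0111111110000000011111
0000000001111111100000
1111111110000000011111
count of 1: 14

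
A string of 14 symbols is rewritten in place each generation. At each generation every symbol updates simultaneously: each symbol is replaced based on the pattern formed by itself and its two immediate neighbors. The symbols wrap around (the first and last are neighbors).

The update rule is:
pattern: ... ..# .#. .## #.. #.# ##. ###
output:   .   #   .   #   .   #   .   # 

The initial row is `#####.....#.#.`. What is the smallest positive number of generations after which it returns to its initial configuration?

####.....#.#.#
###.....#.#.##
##.....#.#.###
#.....#.#.####
.....#.#.#####
....#.#.#####.
...#.#.#####..
..#.#.#####...
.#.#.#####....
#.#.#####.....
.#.#####.....#
#.#####.....#.
.#####.....#.#
#####.....#.#.

14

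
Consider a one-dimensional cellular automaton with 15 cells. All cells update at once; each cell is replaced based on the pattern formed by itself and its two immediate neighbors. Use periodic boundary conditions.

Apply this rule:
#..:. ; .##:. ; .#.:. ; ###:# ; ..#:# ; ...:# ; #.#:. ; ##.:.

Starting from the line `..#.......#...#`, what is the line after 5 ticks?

#..#...##..#..#

tick 1: .#..######..##.
tick 2: #..#.####..#...
tick 3: ..#...##..#..##
tick 4: .#..##...#..#..
tick 5: #..#...##..#..#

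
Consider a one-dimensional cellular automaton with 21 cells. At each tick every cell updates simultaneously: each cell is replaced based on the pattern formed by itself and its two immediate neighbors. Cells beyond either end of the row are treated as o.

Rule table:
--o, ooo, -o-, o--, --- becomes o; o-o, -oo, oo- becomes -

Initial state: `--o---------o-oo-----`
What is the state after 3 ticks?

ooooooooooo---o---ooo

tick 1: ooooooooooooo---ooooo
tick 2: oooooooooooo-ooo-oooo
tick 3: ooooooooooo---o---ooo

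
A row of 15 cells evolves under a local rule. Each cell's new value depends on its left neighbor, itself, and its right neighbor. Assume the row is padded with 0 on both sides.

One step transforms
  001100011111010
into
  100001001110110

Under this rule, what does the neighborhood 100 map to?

At position 4 the neighborhood is 100; the next row has 0 there.

0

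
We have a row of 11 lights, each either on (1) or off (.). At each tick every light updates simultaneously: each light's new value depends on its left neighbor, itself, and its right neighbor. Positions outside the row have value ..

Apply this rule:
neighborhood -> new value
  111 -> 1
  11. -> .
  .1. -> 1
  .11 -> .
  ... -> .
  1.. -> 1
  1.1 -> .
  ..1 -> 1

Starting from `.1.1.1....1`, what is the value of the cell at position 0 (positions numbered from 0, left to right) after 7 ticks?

tick 1: 11.1.11..11
tick 2: ...1...11..
tick 3: ..111.1..1.
tick 4: .1.1..11111
tick 5: 11.111.111.
tick 6: ....1...1.1
tick 7: ...111.11.1
position 0 holds .

.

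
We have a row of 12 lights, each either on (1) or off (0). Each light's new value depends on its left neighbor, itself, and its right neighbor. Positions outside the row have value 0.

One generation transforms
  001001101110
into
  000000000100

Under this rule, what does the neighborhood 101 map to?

0

At position 7 the neighborhood is 101; the next row has 0 there.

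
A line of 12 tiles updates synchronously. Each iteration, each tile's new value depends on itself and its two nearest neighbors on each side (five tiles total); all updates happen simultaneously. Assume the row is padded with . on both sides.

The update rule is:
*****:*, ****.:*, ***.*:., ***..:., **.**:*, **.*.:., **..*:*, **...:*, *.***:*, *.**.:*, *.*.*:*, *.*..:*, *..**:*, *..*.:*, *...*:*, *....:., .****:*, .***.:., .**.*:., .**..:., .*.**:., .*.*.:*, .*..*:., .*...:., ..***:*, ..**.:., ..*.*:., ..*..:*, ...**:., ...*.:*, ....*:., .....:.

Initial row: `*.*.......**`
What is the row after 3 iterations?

iteration 1: .**.........
iteration 2: ...*........
iteration 3: ..**........

..**........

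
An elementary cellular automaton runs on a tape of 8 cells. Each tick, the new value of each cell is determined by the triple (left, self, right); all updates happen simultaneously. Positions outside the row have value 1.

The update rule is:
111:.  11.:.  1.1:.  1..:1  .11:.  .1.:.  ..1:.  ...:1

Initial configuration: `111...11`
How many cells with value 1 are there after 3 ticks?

...11...
11...11.
..11....
count of 1: 2

2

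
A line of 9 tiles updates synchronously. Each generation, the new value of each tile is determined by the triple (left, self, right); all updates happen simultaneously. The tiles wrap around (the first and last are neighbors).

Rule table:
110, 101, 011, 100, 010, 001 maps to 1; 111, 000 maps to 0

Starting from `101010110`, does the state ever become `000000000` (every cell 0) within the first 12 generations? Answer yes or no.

yes

generation 1: 111111111
generation 2: 000000000
all cells are 0 at generation 2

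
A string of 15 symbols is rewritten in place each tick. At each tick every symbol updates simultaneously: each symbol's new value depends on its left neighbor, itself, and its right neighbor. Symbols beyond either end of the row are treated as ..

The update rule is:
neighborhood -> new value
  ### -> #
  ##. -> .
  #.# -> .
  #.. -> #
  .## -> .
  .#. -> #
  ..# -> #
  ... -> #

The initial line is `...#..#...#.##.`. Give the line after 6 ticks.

###########...#
.#########.####
#.#######...##.
#..#####.###..#
###.###...#.###
.#...#.####..#.

.#...#.####..#.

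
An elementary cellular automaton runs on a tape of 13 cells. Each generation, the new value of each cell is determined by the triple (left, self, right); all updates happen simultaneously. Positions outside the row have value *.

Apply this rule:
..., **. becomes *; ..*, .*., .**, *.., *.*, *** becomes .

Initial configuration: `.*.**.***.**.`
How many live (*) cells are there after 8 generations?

....*...*..*.
.**...*......
..*.*...****.
......*....*.
.****...**...
....*.*..*.*.
.**..........
..*.********.
count of *: 9

9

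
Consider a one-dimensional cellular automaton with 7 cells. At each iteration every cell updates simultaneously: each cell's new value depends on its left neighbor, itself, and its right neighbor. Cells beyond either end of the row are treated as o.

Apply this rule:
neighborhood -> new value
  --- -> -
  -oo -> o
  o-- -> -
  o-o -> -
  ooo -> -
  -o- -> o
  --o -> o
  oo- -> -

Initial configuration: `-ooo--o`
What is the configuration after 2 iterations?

-o--oo-

-o---oo
-o--oo-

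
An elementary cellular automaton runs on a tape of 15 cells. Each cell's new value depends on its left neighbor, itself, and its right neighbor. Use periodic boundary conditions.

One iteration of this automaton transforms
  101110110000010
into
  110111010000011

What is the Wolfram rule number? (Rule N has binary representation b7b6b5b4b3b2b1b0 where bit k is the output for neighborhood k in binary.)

position 3: 111 → 1  (bit 7 = 1)
position 4: 110 → 1  (bit 6 = 1)
position 1: 101 → 1  (bit 5 = 1)
position 8: 100 → 0  (bit 4 = 0)
position 2: 011 → 0  (bit 3 = 0)
position 0: 010 → 1  (bit 2 = 1)
position 12: 001 → 0  (bit 1 = 0)
position 9: 000 → 0  (bit 0 = 0)
bits b7..b0 = 11100100 = 228

228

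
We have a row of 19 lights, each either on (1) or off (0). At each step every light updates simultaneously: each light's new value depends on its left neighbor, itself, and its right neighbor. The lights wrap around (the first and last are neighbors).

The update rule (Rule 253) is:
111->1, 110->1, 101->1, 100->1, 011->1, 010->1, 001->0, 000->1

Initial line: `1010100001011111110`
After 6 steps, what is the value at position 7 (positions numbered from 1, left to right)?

1

step 1: 1111111101111111111
step 2: 1111111111111111111
step 3: 1111111111111111111  (fixed point — unchanged through step 6)
position 7 holds 1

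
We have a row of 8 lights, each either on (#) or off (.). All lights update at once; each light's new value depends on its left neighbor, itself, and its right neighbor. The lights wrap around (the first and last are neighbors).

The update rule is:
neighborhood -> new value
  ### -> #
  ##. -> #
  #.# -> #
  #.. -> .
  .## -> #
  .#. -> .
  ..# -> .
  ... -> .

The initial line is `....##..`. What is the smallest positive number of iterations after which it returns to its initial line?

iteration 1: ....##..

1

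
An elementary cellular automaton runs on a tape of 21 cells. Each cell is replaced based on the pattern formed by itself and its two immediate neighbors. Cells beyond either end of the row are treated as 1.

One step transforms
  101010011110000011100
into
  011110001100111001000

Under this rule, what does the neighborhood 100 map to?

At position 5 the neighborhood is 100; the next row has 0 there.

0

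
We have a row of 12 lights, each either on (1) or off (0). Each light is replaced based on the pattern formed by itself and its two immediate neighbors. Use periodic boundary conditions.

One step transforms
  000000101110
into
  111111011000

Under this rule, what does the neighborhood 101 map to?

At position 7 the neighborhood is 101; the next row has 1 there.

1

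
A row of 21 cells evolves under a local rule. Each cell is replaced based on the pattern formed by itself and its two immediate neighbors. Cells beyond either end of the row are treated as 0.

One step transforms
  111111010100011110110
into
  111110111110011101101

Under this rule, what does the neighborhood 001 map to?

At position 12 the neighborhood is 001; the next row has 0 there.

0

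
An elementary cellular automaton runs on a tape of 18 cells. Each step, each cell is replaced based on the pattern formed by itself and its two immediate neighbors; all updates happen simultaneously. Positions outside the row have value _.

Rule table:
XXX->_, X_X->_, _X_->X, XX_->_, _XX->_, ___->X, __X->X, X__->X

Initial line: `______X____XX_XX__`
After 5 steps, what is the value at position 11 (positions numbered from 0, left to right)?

_

XXXXXXXXXXX_____XX
___________XXXXX__
XXXXXXXXXXX_____XX  (repeats step 1; period 2)
step 5: XXXXXXXXXXX_____XX
position 11 holds _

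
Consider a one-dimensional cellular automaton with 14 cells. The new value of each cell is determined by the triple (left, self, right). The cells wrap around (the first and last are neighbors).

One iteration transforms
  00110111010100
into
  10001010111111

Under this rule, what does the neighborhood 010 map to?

1

At position 9 the neighborhood is 010; the next row has 1 there.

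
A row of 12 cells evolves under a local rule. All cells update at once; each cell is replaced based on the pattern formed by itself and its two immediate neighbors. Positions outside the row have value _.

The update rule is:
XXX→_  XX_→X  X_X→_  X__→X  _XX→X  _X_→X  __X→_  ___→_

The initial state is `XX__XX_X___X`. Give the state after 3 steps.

XXX_XX_XX__X
X_X_XX_XXX_X
X_X_XX_X_X_X

X_X_XX_X_X_X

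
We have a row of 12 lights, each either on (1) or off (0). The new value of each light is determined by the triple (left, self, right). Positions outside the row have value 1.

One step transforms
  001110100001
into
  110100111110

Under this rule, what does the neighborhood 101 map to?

0

At position 5 the neighborhood is 101; the next row has 0 there.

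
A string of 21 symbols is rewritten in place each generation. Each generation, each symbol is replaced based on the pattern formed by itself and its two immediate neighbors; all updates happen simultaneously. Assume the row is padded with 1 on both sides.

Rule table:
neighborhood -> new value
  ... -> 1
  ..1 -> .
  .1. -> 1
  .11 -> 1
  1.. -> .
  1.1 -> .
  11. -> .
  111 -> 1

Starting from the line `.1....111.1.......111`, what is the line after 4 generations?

.1.1..1.1.1.11..1.111

generation 1: .1.11.11..1.11111.111
generation 2: .1.1..1...1.1111..111
generation 3: .1.1..1.1.1.111...111
generation 4: .1.1..1.1.1.11..1.111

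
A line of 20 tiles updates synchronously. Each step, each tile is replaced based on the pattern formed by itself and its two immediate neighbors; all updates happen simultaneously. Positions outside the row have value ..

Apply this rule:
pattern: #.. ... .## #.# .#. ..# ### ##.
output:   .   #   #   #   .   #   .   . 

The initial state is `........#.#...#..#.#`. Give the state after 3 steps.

..######..##..#.#..#

########.#..##..#.#.
#.......#..##..#.#..
..######..##..#.#..#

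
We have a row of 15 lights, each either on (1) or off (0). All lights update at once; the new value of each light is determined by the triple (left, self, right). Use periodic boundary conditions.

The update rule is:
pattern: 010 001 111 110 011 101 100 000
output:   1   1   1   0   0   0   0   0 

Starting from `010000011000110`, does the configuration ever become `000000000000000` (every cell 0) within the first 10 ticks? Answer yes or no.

no

110000100001000
000001100011001
000010000100011
000110001100100
001000010001100
011000110010000
100001000110000
100011001000001
000100011000010
001100100000110
tick 10 is 001100100000110, still not uniform 0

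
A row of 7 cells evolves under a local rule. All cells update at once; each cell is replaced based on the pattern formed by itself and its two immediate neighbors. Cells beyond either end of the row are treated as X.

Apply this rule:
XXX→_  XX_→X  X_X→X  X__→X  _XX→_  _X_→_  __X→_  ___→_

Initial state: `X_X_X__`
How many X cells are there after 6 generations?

generation 1: XX_X_X_
generation 2: _XX_X_X
generation 3: X_XX_X_
generation 4: XX_XX_X
generation 5: _XX_XX_
generation 6: X_XX_XX
count of X: 5

5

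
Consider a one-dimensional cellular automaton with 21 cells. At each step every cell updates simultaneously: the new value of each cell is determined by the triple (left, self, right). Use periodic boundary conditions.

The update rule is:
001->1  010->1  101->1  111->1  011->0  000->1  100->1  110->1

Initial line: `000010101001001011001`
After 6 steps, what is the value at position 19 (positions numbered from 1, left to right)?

111111111111111101111
111111111111111110111
111111111111111111011
111111111111111111101
111111111111111111110
011111111111111111111
position 19 holds 1

1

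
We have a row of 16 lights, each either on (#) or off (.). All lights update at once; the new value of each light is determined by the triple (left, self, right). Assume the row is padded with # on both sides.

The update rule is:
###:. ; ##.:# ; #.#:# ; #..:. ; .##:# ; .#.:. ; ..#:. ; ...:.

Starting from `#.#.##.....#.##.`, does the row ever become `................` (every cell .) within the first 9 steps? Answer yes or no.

##.###......####
.###.#......#...
##.##...........
.####...........
##..#...........
.#..............
#...............
#...............  (fixed point — unchanged through step 9)
step 9 is #..............., still not uniform .

no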